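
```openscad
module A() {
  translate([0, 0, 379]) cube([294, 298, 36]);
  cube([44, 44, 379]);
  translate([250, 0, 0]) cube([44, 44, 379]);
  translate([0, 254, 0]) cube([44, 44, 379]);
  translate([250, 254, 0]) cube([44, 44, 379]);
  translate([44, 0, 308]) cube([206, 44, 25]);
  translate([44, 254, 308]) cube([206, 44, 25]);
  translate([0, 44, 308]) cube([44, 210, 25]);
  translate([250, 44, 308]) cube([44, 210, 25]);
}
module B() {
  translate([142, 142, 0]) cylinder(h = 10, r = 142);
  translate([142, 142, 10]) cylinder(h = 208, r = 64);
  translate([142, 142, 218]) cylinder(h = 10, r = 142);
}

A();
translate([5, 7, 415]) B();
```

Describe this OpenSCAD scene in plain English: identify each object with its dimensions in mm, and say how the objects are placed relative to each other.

A is a four-legged stool. The seat is 294×298 mm, 36 mm thick, top at z = 415 mm. It stands on four square legs, each 44×44 mm in cross-section, from z = 0 to the seat underside, each flush with a corner of the seat. Four stretchers, 44 mm wide and 25 mm tall, connect adjacent legs with their undersides at z = 308 mm, each running between the inner faces of the legs it joins and aligned with the legs' outer faces on the other axis.

B is a spool: two coaxial disc flanges of radius 142 mm and thickness 10 mm, joined by a core cylinder of radius 64 mm and height 208 mm. The lower flange rests on z = 0 and the three cylinders share a vertical axis.

The spool is on top of the stool, centred.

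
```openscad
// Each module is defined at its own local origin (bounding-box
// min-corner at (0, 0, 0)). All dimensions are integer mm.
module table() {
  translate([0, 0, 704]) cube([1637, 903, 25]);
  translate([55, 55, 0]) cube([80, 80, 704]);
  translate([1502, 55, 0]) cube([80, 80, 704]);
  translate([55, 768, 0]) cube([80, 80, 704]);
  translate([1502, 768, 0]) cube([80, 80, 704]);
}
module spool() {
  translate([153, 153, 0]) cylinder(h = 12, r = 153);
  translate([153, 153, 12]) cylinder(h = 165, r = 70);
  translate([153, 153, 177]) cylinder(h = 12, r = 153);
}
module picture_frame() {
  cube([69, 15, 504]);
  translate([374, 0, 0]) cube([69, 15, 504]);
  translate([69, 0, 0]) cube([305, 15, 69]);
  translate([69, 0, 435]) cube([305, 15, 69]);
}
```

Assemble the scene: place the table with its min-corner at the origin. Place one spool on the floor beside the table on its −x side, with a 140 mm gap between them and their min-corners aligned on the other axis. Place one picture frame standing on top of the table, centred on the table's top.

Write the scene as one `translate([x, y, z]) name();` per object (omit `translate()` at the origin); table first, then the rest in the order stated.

table();
translate([-446, 0, 0]) spool();
translate([597, 444, 729]) picture_frame();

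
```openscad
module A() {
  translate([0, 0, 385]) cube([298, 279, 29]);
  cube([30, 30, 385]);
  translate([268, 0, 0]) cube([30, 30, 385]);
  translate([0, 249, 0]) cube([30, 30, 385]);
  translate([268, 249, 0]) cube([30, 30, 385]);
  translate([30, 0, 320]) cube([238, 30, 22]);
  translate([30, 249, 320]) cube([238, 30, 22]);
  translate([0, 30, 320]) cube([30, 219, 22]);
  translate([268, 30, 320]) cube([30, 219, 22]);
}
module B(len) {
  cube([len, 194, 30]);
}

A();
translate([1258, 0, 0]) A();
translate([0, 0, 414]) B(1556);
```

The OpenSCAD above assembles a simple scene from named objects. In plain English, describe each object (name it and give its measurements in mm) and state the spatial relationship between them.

A is a four-legged stool. The seat is a 298×279×29 mm slab whose top surface is at z = 414 mm; four square legs, each 30×30 mm in cross-section, run from the floor (z = 0) to the underside of the seat, each flush with a corner of the seat. Four stretchers, 30 mm wide and 22 mm tall, connect adjacent legs with their undersides at z = 320 mm, each running between the inner faces of the legs it joins and aligned with the legs' outer faces on the other axis.

B is a rectangular beam 1556 mm long (x), 194 mm deep (y), 30 mm thick (z).

The beam spans the tops of two stools placed 960 mm apart, resting at z = 414 mm.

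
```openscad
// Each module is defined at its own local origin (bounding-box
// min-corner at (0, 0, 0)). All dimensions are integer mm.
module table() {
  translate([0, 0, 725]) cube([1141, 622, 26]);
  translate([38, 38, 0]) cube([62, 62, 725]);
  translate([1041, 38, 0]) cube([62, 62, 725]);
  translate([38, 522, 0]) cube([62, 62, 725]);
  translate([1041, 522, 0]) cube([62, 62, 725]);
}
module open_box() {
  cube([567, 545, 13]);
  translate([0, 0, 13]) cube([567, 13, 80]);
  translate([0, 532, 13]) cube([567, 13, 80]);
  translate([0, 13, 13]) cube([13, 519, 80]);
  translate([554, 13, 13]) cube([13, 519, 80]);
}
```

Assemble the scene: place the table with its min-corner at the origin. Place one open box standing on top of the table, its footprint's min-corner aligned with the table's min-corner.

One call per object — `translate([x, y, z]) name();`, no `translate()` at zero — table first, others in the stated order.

table();
translate([0, 0, 751]) open_box();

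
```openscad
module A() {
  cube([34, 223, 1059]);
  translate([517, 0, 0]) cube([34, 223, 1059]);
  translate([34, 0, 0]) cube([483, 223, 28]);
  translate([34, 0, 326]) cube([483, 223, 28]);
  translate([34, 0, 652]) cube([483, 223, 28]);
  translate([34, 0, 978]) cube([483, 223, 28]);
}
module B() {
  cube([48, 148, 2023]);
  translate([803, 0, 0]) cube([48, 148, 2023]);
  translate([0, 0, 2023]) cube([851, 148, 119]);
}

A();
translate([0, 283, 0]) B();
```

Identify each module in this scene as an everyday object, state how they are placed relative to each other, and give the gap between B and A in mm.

The door frame's nearest face is 60 mm from the bookshelf's +y face.

A is a bookshelf. B is a door frame. The door frame is on the floor beside the bookshelf on its +y side. The gap between the door frame and the bookshelf is 60 mm.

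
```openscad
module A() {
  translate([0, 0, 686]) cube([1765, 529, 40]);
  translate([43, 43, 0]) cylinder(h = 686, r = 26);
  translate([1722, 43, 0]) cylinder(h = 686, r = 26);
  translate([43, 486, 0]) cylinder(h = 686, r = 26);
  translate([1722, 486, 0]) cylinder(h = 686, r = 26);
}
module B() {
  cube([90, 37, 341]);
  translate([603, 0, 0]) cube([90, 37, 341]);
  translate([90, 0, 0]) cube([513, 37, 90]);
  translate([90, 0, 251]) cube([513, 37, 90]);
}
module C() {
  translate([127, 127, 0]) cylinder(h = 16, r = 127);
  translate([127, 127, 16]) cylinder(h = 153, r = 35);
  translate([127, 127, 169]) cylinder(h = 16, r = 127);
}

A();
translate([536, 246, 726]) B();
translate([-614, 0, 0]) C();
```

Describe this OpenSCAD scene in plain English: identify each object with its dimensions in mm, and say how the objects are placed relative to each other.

A is a table with a 1765×529 mm rectangular top, 40 mm thick, top surface at z = 726 mm, supported by four round legs of 52 mm diameter, each leg's bounding box inset 17 mm from the nearest pair of top edges, running from the floor.

B is a picture frame with a 513×161 mm rectangular opening (x by z) and a uniform 90 mm border on every side. Frame depth is 37 mm along y. It is built from two vertical stiles running the full outside height and two horizontal rails spanning the gap between the stiles.

C is a spool: two coaxial disc flanges of radius 127 mm and thickness 16 mm, joined by a core cylinder of radius 35 mm and height 153 mm. The lower flange rests on z = 0 and the three cylinders share a vertical axis.

The picture frame is on top of the table, centred. The spool is on the floor beside the table on its −x side.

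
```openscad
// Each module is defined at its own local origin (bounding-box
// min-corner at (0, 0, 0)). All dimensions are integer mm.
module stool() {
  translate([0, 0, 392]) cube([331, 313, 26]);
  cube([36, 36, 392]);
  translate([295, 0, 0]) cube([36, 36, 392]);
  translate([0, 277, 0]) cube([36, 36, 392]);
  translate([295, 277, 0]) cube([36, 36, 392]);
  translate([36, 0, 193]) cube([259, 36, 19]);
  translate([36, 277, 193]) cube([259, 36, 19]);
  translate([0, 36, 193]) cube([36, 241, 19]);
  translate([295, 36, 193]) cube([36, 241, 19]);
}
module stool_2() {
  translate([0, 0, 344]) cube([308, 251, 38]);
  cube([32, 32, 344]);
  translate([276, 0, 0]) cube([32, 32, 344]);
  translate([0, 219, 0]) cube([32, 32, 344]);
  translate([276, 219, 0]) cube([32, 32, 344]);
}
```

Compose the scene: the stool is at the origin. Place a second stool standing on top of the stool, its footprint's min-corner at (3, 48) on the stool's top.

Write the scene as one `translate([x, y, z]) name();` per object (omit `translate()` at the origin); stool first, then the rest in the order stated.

stool();
translate([3, 48, 418]) stool_2();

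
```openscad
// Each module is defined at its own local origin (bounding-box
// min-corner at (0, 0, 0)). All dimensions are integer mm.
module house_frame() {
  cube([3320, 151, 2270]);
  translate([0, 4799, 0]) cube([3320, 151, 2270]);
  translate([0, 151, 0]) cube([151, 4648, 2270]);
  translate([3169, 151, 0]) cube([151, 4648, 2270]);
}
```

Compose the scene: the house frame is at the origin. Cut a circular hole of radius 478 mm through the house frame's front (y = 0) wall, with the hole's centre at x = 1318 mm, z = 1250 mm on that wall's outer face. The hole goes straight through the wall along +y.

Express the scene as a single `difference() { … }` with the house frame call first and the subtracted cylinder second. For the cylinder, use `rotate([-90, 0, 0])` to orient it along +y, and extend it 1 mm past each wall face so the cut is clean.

difference() {
  house_frame();
  translate([1318, -1, 1250]) rotate([-90, 0, 0]) cylinder(h = 153, r = 478);
}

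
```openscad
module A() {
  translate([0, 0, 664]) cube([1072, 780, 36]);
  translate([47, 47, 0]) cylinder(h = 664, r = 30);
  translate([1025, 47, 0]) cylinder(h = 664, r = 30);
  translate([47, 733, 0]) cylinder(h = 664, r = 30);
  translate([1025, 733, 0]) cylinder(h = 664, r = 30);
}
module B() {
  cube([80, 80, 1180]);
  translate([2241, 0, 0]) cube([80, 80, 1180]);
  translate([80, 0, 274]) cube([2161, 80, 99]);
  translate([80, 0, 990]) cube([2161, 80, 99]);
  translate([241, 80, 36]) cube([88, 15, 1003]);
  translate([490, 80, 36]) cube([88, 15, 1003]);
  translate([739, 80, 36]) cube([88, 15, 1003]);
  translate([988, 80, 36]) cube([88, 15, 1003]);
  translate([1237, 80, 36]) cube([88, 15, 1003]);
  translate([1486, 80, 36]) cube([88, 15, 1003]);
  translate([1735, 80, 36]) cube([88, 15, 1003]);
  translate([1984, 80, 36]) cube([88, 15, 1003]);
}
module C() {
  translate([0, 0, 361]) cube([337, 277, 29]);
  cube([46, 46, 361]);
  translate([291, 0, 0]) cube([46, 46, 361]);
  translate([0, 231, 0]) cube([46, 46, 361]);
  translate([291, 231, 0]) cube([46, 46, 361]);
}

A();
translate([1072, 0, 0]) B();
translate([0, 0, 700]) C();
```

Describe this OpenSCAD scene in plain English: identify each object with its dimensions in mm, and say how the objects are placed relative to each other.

A is a table: top 1072 mm (x) × 780 mm (y), 36 mm thick, upper face at z = 700 mm, on four round legs of 60 mm diameter, each leg's bounding box inset 17 mm from the nearest pair of top edges, running from z = 0 to the bottom of the top.

B is a fence section. Two 80×80 mm posts, 1180 mm tall, stand on the floor with a clear span of 2161 mm between their inner faces. Two horizontal rails of 80×99 mm section span the gap between the posts with their undersides at z = 274 mm and z = 990 mm, flush with the posts' −y face. 8 pickets, each 88 mm wide, 15 mm thick and 1003 mm tall, are fixed to the +y face of the rails with their bottoms at z = 36 mm, evenly spaced across the span with equal gaps (rounded down to the nearest mm) at the −x end and between each pair — any rounding remainder accumulates at the +x end.

C is a four-legged stool. The seat is 337×277 mm, 29 mm thick, top at z = 390 mm. It stands on four square legs, each 46×46 mm in cross-section, from z = 0 to the seat underside, each flush with a corner of the seat.

The fence section is against the table's +x side, with their −y faces flush. The stool is on top of the table.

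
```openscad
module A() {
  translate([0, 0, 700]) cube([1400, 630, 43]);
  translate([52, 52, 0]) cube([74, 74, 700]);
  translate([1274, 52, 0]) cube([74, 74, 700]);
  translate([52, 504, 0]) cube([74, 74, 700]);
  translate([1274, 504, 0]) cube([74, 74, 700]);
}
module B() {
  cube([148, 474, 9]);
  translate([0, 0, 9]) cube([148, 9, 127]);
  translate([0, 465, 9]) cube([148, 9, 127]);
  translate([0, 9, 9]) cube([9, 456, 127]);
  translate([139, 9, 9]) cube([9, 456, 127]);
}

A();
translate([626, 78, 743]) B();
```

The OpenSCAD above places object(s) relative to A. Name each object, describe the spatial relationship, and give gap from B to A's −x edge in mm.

The open box's min-x is at 626; the table's min-x is 0; gap = 626 mm.

A is a table. B is an open box. The open box is on top of the table, centred. The gap from the open box to the table's −x edge is 626 mm.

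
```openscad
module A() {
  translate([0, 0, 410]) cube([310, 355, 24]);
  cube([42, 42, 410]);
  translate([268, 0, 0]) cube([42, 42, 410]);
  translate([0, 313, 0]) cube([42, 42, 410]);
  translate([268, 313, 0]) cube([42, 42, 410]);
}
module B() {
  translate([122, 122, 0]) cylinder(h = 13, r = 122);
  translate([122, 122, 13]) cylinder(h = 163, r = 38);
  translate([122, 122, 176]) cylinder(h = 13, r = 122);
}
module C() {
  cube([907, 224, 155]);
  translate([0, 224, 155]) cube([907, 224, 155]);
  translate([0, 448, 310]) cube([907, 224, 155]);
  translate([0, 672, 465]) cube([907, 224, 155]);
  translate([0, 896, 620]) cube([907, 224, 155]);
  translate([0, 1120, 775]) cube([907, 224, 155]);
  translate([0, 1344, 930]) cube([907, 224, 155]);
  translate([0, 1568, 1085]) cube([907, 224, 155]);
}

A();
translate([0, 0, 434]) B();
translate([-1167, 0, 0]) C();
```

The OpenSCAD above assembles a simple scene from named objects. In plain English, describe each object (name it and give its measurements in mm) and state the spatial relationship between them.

A is a four-legged stool. The seat is a 310×355×24 mm slab whose top surface is at z = 434 mm; four square legs, each 42×42 mm in cross-section, run from the floor (z = 0) to the underside of the seat, each flush with a corner of the seat.

B is a spool: two coaxial disc flanges of radius 122 mm and thickness 13 mm, joined by a core cylinder of radius 38 mm and height 163 mm. The lower flange rests on z = 0 and the three cylinders share a vertical axis.

C is a straight staircase of 8 solid steps. Each step is 907 mm wide (x), 224 mm deep (y, the going) and 155 mm tall (the rise). The first step rests on the floor; each subsequent step sits one going further in +y and one rise higher in +z, directly behind and above the previous step with no overlap.

The spool is on top of the stool. The staircase is on the floor beside the stool on its −x side.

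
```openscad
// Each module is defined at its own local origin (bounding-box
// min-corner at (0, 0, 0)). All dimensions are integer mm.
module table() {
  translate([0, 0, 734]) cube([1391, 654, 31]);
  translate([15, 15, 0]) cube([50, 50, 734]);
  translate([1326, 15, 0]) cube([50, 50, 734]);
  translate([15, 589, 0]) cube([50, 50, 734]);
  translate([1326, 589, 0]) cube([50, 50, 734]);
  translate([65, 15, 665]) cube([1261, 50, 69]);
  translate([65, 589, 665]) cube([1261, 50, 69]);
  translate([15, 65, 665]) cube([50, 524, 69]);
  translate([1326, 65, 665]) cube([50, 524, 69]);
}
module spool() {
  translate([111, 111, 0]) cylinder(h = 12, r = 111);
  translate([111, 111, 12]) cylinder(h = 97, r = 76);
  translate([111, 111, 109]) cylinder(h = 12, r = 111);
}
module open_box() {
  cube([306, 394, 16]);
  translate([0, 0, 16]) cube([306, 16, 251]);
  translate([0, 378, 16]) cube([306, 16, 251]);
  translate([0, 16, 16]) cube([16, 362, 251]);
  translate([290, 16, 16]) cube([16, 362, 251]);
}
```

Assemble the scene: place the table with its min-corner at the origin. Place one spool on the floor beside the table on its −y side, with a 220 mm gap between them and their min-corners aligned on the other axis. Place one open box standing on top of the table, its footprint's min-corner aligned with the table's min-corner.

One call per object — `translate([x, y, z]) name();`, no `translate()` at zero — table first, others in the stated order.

table();
translate([0, -442, 0]) spool();
translate([0, 0, 765]) open_box();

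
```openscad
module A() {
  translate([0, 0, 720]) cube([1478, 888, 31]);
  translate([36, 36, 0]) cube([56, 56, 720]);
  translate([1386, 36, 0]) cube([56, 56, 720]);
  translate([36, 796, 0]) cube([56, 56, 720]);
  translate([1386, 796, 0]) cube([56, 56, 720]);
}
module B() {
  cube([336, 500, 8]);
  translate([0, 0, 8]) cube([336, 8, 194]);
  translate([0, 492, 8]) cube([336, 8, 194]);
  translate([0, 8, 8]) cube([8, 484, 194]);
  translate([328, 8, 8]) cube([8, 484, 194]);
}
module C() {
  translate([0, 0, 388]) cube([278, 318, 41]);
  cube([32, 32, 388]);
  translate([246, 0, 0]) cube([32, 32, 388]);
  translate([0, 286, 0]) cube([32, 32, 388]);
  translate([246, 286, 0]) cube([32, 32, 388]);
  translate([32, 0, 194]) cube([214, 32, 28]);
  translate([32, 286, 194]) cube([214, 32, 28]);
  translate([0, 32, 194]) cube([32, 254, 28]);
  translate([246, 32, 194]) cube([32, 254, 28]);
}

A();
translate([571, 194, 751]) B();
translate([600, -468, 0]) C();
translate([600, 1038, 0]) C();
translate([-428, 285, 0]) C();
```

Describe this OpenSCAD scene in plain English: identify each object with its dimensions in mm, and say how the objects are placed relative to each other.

A is a rectangular dining table. The top is 1478×888×31 mm with its upper surface at z = 751 mm. It stands on four 56×56 mm square legs, each inset 36 mm from the nearest pair of top edges, running from the floor to the underside of the top.

B is an open storage box with external size 336×500×202 mm and wall thickness 8 mm (the base is also 8 mm thick). The base covers the whole footprint; the four walls stand on the base, with the y-facing walls full-width and the x-facing walls fitting between their inner faces.

C is a four-legged stool. The seat is a 278×318×41 mm slab whose top surface is at z = 429 mm; four square legs, each 32×32 mm in cross-section, run from the floor (z = 0) to the underside of the seat, each flush with a corner of the seat. Four stretchers, 32 mm wide and 28 mm tall, connect adjacent legs with their undersides at z = 194 mm, each running between the inner faces of the legs it joins and aligned with the legs' outer faces on the other axis.

The open box is on top of the table, centred. Three stools sit around the table at the −y, +y, −x sides.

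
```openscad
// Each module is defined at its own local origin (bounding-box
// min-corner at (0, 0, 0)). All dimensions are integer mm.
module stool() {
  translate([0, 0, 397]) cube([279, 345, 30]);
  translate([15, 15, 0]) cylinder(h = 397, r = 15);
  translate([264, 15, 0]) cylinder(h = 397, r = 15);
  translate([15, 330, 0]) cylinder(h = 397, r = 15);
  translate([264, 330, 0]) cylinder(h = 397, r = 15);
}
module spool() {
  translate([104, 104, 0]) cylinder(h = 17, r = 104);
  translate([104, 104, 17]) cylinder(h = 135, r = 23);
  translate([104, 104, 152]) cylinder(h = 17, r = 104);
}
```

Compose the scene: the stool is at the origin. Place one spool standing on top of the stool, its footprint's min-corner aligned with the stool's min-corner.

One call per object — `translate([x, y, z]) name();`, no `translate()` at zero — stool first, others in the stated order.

stool();
translate([0, 0, 427]) spool();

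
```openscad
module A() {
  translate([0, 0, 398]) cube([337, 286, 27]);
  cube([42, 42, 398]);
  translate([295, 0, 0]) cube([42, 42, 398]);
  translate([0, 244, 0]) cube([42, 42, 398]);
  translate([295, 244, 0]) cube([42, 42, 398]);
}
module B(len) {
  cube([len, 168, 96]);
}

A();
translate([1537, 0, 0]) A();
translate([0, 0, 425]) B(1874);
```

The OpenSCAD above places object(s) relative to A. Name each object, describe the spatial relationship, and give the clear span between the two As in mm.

Second stool starts at x = 1537; first ends at x = 337; clear span = 1537 − 337 = 1200 mm.

A is a stool. B is a beam. A beam spans the tops of two stools. The clear span between the two stools is 1200 mm.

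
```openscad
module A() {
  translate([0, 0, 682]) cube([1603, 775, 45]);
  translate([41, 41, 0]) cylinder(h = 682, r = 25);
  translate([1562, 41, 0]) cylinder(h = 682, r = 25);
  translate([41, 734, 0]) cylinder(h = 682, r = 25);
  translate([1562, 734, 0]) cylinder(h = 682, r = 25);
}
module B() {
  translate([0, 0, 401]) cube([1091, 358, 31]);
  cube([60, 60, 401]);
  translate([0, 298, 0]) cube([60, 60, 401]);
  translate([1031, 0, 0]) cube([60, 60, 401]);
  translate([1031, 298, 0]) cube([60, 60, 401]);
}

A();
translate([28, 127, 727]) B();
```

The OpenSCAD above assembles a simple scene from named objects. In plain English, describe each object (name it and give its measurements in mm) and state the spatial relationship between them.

A is a rectangular dining table. The top is 1603×775×45 mm with its upper surface at z = 727 mm. It stands on four round legs of 50 mm diameter, each leg's bounding box inset 16 mm from the nearest pair of top edges, running from the floor to the underside of the top.

B is a long wooden bench with a 1091 mm (x) × 358 mm (y) seat, 31 mm thick, its top surface 432 mm above the floor. Four 60 mm square legs at the seat corners, flush with the edges, run from z = 0 to the seat underside.

The bench is on top of the table.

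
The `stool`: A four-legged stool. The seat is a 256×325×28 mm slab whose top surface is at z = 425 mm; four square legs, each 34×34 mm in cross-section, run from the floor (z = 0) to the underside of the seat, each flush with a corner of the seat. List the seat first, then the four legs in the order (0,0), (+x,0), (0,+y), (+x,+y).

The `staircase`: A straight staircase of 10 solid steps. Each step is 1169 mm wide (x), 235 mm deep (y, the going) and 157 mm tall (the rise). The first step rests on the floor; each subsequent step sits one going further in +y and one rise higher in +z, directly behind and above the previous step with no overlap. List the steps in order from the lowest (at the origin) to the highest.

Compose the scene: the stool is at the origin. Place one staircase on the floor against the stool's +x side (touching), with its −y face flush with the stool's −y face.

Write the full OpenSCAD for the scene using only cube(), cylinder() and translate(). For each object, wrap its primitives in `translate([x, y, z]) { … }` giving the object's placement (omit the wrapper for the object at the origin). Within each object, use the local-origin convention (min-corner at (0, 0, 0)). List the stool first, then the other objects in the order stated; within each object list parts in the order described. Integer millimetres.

translate([0, 0, 397]) cube([256, 325, 28]);
cube([34, 34, 397]);
translate([222, 0, 0]) cube([34, 34, 397]);
translate([0, 291, 0]) cube([34, 34, 397]);
translate([222, 291, 0]) cube([34, 34, 397]);
translate([256, 0, 0]) {
  cube([1169, 235, 157]);
  translate([0, 235, 157]) cube([1169, 235, 157]);
  translate([0, 470, 314]) cube([1169, 235, 157]);
  translate([0, 705, 471]) cube([1169, 235, 157]);
  translate([0, 940, 628]) cube([1169, 235, 157]);
  translate([0, 1175, 785]) cube([1169, 235, 157]);
  translate([0, 1410, 942]) cube([1169, 235, 157]);
  translate([0, 1645, 1099]) cube([1169, 235, 157]);
  translate([0, 1880, 1256]) cube([1169, 235, 157]);
  translate([0, 2115, 1413]) cube([1169, 235, 157]);
}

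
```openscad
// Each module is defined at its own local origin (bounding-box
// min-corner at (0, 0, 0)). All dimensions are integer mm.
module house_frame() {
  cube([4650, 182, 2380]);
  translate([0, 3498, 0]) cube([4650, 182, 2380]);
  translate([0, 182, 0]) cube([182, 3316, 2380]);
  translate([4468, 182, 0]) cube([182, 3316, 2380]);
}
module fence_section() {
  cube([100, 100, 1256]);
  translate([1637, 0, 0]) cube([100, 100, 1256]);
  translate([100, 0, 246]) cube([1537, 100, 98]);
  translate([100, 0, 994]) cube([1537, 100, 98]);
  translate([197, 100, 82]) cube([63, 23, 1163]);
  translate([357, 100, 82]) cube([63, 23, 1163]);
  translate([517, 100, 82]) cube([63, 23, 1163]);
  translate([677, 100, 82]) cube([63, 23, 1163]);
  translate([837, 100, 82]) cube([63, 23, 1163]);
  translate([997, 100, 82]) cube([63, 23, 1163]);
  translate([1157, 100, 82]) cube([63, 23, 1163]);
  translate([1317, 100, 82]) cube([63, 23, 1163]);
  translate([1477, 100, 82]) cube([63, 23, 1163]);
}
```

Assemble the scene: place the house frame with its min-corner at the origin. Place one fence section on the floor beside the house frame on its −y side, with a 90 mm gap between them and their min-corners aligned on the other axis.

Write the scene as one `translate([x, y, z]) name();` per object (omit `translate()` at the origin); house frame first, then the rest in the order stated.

house_frame();
translate([0, -213, 0]) fence_section();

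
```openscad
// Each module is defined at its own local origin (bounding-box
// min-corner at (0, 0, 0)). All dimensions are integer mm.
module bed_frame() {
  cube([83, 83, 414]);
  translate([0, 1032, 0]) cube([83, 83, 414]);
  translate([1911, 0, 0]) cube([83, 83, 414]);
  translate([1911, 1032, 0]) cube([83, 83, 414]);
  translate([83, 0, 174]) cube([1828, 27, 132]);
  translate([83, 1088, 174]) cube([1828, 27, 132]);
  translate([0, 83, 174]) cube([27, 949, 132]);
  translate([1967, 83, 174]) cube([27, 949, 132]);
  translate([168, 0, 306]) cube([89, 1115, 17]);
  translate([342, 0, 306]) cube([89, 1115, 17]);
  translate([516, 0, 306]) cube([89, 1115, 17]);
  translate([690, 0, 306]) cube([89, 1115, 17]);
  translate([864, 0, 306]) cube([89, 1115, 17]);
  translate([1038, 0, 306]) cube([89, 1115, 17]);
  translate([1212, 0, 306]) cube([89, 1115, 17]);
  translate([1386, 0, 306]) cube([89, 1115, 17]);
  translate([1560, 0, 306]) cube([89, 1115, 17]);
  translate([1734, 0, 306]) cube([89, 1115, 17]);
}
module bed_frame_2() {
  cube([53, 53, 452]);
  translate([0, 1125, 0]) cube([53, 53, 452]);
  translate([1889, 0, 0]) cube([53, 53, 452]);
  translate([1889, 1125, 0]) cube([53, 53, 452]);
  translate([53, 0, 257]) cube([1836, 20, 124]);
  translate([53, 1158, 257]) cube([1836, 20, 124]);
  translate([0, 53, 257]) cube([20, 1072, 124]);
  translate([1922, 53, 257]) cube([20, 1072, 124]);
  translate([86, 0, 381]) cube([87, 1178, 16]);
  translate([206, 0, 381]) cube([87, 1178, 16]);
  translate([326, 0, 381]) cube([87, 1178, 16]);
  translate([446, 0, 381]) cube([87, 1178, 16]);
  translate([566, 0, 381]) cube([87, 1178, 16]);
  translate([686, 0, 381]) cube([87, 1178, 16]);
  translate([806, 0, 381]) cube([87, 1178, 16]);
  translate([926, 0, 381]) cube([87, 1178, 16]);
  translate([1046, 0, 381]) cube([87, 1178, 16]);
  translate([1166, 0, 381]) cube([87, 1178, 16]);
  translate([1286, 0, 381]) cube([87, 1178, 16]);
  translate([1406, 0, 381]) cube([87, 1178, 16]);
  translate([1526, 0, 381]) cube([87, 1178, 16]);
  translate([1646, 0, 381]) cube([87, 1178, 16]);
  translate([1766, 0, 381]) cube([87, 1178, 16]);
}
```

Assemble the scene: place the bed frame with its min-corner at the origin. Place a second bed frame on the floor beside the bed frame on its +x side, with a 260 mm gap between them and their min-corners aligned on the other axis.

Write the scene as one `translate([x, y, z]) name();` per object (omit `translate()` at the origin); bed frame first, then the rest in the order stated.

bed_frame();
translate([2254, 0, 0]) bed_frame_2();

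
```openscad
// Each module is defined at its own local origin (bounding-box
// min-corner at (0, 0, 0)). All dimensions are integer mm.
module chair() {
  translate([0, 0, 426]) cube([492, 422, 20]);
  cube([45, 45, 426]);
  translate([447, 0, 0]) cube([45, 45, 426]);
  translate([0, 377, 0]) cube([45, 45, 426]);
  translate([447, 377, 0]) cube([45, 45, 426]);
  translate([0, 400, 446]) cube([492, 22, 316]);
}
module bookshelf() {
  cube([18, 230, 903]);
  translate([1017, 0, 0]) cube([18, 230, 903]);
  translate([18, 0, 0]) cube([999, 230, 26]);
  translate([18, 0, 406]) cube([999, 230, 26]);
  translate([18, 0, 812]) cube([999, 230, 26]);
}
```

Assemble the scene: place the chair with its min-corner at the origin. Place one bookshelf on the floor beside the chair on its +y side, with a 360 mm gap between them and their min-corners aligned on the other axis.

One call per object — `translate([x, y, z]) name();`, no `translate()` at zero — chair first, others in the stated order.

chair();
translate([0, 782, 0]) bookshelf();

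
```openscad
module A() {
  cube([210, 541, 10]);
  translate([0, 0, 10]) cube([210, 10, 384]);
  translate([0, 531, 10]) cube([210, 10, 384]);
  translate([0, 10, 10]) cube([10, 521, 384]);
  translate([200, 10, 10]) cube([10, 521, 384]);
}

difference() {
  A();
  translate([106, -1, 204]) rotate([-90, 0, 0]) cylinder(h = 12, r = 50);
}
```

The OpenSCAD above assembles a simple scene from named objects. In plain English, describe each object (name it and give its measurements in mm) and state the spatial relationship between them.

A is an open storage box with external size 210×541×394 mm and wall thickness 10 mm (the base is also 10 mm thick). The base covers the whole footprint; the four walls stand on the base, with the y-facing walls full-width and the x-facing walls fitting between their inner faces.

The open box has a circular hole of radius 50 mm through its front wall, centred at (x = 106, z = 204).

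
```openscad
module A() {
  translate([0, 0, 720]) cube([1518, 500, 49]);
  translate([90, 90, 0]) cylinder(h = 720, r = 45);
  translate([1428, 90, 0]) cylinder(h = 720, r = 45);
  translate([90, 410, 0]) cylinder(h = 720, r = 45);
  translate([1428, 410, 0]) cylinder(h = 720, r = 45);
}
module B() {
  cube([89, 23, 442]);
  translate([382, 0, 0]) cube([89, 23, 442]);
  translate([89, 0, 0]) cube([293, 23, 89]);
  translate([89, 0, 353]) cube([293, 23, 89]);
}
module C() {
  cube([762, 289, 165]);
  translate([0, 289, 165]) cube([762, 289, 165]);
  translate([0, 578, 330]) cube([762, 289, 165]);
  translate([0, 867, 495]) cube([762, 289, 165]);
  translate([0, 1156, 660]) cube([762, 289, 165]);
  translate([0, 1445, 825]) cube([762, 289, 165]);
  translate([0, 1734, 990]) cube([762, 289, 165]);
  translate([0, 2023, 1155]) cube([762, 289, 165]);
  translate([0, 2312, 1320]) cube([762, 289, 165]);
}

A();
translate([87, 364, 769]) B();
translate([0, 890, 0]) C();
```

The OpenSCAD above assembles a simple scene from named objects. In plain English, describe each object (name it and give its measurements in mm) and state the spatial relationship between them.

A is a table: top 1518 mm (x) × 500 mm (y), 49 mm thick, upper face at z = 769 mm, on four round legs of 90 mm diameter, each leg's bounding box inset 45 mm from the nearest pair of top edges, running from z = 0 to the bottom of the top.

B is a rectangular picture frame lying in the x–z plane (depth along y). The opening is 293 mm wide (x) by 264 mm tall (z), surrounded by a border 89 mm wide on all four sides. The frame is 23 mm deep and is made of two full-height vertical stiles with two horizontal rails fitted between them.

C is a straight staircase of 9 solid steps. Each step is 762 mm wide (x), 289 mm deep (y, the going) and 165 mm tall (the rise). The first step rests on the floor; each subsequent step sits one going further in +y and one rise higher in +z, directly behind and above the previous step with no overlap.

The picture frame is on top of the table. The staircase is on the floor beside the table on its +y side.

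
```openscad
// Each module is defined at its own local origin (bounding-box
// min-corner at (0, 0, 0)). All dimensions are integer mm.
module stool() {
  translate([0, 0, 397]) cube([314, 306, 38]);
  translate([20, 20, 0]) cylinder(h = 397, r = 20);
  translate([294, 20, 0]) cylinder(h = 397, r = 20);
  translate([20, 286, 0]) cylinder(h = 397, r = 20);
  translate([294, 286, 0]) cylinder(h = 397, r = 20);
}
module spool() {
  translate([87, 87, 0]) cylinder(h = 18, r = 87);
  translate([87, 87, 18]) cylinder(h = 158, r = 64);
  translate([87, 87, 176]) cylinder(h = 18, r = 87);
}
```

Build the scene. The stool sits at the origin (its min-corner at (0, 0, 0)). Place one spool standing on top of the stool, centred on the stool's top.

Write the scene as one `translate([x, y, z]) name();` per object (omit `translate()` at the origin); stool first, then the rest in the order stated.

stool();
translate([70, 66, 435]) spool();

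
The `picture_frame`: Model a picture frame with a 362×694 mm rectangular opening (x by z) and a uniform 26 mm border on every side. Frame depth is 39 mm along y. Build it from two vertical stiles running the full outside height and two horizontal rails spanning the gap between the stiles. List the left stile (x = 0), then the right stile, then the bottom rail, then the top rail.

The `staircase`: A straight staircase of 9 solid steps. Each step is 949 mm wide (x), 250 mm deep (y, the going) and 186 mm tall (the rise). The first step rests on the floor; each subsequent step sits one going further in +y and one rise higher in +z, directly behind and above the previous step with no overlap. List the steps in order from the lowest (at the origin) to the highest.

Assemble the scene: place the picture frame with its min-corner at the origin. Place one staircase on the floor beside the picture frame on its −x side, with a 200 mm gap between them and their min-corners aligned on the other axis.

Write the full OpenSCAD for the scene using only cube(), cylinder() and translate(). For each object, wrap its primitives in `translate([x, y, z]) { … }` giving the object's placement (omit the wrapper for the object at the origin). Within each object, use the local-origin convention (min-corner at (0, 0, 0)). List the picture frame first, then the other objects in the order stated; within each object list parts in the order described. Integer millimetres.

cube([26, 39, 746]);
translate([388, 0, 0]) cube([26, 39, 746]);
translate([26, 0, 0]) cube([362, 39, 26]);
translate([26, 0, 720]) cube([362, 39, 26]);
translate([-1149, 0, 0]) {
  cube([949, 250, 186]);
  translate([0, 250, 186]) cube([949, 250, 186]);
  translate([0, 500, 372]) cube([949, 250, 186]);
  translate([0, 750, 558]) cube([949, 250, 186]);
  translate([0, 1000, 744]) cube([949, 250, 186]);
  translate([0, 1250, 930]) cube([949, 250, 186]);
  translate([0, 1500, 1116]) cube([949, 250, 186]);
  translate([0, 1750, 1302]) cube([949, 250, 186]);
  translate([0, 2000, 1488]) cube([949, 250, 186]);
}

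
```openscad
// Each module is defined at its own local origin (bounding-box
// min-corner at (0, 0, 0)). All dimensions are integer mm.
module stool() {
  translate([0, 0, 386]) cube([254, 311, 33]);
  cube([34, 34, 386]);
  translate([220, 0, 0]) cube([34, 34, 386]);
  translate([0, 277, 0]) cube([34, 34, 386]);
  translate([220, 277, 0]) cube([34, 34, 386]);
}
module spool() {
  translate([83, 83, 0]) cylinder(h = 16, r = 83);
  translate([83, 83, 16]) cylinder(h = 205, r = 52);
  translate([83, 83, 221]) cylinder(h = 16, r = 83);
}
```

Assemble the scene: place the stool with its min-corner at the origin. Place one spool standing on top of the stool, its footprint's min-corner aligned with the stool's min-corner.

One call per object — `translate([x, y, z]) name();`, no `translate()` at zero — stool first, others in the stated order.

stool();
translate([0, 0, 419]) spool();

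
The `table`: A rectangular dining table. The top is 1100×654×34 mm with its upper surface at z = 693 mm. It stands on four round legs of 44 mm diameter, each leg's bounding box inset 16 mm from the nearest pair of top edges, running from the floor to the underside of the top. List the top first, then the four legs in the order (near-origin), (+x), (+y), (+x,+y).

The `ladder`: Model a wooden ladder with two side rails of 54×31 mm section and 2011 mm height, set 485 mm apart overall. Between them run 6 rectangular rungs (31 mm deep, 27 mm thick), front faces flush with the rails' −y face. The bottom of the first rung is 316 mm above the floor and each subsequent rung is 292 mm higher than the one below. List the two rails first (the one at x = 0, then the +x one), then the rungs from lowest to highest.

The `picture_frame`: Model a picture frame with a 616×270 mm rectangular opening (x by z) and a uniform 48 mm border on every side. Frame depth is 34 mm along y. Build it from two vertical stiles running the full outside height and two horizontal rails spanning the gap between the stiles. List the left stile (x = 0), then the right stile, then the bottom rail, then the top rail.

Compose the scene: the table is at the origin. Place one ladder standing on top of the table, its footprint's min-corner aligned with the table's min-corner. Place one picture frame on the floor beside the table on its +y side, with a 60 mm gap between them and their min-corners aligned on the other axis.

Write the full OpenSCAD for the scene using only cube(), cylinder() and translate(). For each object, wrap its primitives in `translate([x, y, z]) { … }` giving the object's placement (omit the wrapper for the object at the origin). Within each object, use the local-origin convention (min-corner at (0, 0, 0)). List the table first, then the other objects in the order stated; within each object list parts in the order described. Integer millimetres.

translate([0, 0, 659]) cube([1100, 654, 34]);
translate([38, 38, 0]) cylinder(h = 659, r = 22);
translate([1062, 38, 0]) cylinder(h = 659, r = 22);
translate([38, 616, 0]) cylinder(h = 659, r = 22);
translate([1062, 616, 0]) cylinder(h = 659, r = 22);
translate([0, 0, 693]) {
  cube([54, 31, 2011]);
  translate([431, 0, 0]) cube([54, 31, 2011]);
  translate([54, 0, 316]) cube([377, 31, 27]);
  translate([54, 0, 608]) cube([377, 31, 27]);
  translate([54, 0, 900]) cube([377, 31, 27]);
  translate([54, 0, 1192]) cube([377, 31, 27]);
  translate([54, 0, 1484]) cube([377, 31, 27]);
  translate([54, 0, 1776]) cube([377, 31, 27]);
}
translate([0, 714, 0]) {
  cube([48, 34, 366]);
  translate([664, 0, 0]) cube([48, 34, 366]);
  translate([48, 0, 0]) cube([616, 34, 48]);
  translate([48, 0, 318]) cube([616, 34, 48]);
}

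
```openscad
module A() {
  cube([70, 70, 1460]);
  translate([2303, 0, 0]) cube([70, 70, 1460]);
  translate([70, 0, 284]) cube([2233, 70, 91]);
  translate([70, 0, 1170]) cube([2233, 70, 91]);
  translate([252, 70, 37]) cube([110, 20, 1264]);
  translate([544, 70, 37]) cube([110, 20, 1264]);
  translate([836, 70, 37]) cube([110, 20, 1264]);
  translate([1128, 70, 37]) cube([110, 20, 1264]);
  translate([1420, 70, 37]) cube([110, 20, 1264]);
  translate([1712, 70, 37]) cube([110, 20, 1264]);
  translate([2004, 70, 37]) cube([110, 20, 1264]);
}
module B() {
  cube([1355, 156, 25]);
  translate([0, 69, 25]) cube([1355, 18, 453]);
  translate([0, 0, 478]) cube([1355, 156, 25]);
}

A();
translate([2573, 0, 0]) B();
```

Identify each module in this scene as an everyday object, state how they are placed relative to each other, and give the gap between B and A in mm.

A is a fence section. B is an I-beam. The I-beam is on the floor beside the fence section on its +x side. The gap between the I-beam and the fence section is 200 mm.

The I-beam's nearest face is 200 mm from the fence section's +x face.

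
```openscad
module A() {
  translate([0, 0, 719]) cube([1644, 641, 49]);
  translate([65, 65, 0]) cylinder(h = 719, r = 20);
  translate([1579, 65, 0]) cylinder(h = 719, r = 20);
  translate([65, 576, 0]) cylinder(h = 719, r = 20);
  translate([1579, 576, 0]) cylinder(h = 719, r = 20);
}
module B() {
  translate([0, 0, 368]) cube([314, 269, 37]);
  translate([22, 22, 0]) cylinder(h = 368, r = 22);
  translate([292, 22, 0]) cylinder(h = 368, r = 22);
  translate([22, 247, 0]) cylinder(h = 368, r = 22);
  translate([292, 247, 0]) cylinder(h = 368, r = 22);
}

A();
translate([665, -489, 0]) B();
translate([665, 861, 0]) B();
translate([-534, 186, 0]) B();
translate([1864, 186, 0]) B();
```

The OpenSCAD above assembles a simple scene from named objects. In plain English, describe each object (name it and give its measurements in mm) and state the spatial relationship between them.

A is a table with a 1644×641 mm rectangular top, 49 mm thick, top surface at z = 768 mm, supported by four round legs of 40 mm diameter, each leg's bounding box inset 45 mm from the nearest pair of top edges, running from the floor.

B is a simple wooden stool: a rectangular seat 314 mm (x) by 269 mm (y), 37 mm thick, top face at z = 405 mm, on four round legs, each 44 mm in diameter. The legs rest on z = 0, each leg's axis is inset half a diameter from the nearest pair of seat edges (so the leg's bounding box is flush with the corner).

Four stools sit around the table at the −y, +y, −x, +x sides.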